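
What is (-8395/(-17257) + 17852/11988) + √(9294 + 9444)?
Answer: 102177806/51719229 + 3*√2082 ≈ 138.86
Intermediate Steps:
(-8395/(-17257) + 17852/11988) + √(9294 + 9444) = (-8395*(-1/17257) + 17852*(1/11988)) + √18738 = (8395/17257 + 4463/2997) + 3*√2082 = 102177806/51719229 + 3*√2082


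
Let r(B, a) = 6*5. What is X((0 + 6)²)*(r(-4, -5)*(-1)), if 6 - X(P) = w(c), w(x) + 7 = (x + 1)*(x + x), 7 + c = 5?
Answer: -270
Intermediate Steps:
c = -2 (c = -7 + 5 = -2)
r(B, a) = 30
w(x) = -7 + 2*x*(1 + x) (w(x) = -7 + (x + 1)*(x + x) = -7 + (1 + x)*(2*x) = -7 + 2*x*(1 + x))
X(P) = 9 (X(P) = 6 - (-7 + 2*(-2) + 2*(-2)²) = 6 - (-7 - 4 + 2*4) = 6 - (-7 - 4 + 8) = 6 - 1*(-3) = 6 + 3 = 9)
X((0 + 6)²)*(r(-4, -5)*(-1)) = 9*(30*(-1)) = 9*(-30) = -270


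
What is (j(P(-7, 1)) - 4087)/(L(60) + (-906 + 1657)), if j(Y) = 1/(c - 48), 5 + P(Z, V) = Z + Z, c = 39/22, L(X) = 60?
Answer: -4156501/824787 ≈ -5.0395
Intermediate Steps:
c = 39/22 (c = 39*(1/22) = 39/22 ≈ 1.7727)
P(Z, V) = -5 + 2*Z (P(Z, V) = -5 + (Z + Z) = -5 + 2*Z)
j(Y) = -22/1017 (j(Y) = 1/(39/22 - 48) = 1/(-1017/22) = -22/1017)
(j(P(-7, 1)) - 4087)/(L(60) + (-906 + 1657)) = (-22/1017 - 4087)/(60 + (-906 + 1657)) = -4156501/(1017*(60 + 751)) = -4156501/1017/811 = -4156501/1017*1/811 = -4156501/824787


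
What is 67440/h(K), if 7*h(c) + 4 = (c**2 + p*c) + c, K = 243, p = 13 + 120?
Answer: 472080/91607 ≈ 5.1533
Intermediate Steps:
p = 133
h(c) = -4/7 + c**2/7 + 134*c/7 (h(c) = -4/7 + ((c**2 + 133*c) + c)/7 = -4/7 + (c**2 + 134*c)/7 = -4/7 + (c**2/7 + 134*c/7) = -4/7 + c**2/7 + 134*c/7)
67440/h(K) = 67440/(-4/7 + (1/7)*243**2 + (134/7)*243) = 67440/(-4/7 + (1/7)*59049 + 32562/7) = 67440/(-4/7 + 59049/7 + 32562/7) = 67440/(91607/7) = 67440*(7/91607) = 472080/91607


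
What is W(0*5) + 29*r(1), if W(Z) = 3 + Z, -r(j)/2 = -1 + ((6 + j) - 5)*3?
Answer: -287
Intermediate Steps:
r(j) = -4 - 6*j (r(j) = -2*(-1 + ((6 + j) - 5)*3) = -2*(-1 + (1 + j)*3) = -2*(-1 + (3 + 3*j)) = -2*(2 + 3*j) = -4 - 6*j)
W(0*5) + 29*r(1) = (3 + 0*5) + 29*(-4 - 6*1) = (3 + 0) + 29*(-4 - 6) = 3 + 29*(-10) = 3 - 290 = -287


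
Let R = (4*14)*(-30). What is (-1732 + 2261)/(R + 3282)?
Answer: 529/1602 ≈ 0.33021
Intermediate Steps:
R = -1680 (R = 56*(-30) = -1680)
(-1732 + 2261)/(R + 3282) = (-1732 + 2261)/(-1680 + 3282) = 529/1602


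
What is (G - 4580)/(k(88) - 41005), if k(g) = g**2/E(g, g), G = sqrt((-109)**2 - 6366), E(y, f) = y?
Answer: 4580/40917 - sqrt(5515)/40917 ≈ 0.11012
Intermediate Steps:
G = sqrt(5515) (G = sqrt(11881 - 6366) = sqrt(5515) ≈ 74.263)
k(g) = g (k(g) = g**2/g = g)
(G - 4580)/(k(88) - 41005) = (sqrt(5515) - 4580)/(88 - 41005) = (-4580 + sqrt(5515))/(-40917) = (-4580 + sqrt(5515))*(-1/40917) = 4580/40917 - sqrt(5515)/40917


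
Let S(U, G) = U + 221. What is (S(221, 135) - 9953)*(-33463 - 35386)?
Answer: 654822839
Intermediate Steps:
S(U, G) = 221 + U
(S(221, 135) - 9953)*(-33463 - 35386) = ((221 + 221) - 9953)*(-33463 - 35386) = (442 - 9953)*(-68849) = -9511*(-68849) = 654822839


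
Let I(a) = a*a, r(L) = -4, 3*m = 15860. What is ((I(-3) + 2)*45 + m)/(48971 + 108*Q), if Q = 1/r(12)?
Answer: 17345/146832 ≈ 0.11813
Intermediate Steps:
m = 15860/3 (m = (⅓)*15860 = 15860/3 ≈ 5286.7)
I(a) = a²
Q = -¼ (Q = 1/(-4) = -¼ ≈ -0.25000)
((I(-3) + 2)*45 + m)/(48971 + 108*Q) = (((-3)² + 2)*45 + 15860/3)/(48971 + 108*(-¼)) = ((9 + 2)*45 + 15860/3)/(48971 - 27) = (11*45 + 15860/3)/48944 = (495 + 15860/3)*(1/48944) = (17345/3)*(1/48944) = 17345/146832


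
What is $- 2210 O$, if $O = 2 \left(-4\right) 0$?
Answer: $0$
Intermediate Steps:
$O = 0$ ($O = \left(-8\right) 0 = 0$)
$- 2210 O = \left(-2210\right) 0 = 0$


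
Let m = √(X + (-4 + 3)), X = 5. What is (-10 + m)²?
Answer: 64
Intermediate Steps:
m = 2 (m = √(5 + (-4 + 3)) = √(5 - 1) = √4 = 2)
(-10 + m)² = (-10 + 2)² = (-8)² = 64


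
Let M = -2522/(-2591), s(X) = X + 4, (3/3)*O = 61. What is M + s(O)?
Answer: 170937/2591 ≈ 65.973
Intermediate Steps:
O = 61
s(X) = 4 + X
M = 2522/2591 (M = -2522*(-1/2591) = 2522/2591 ≈ 0.97337)
M + s(O) = 2522/2591 + (4 + 61) = 2522/2591 + 65 = 170937/2591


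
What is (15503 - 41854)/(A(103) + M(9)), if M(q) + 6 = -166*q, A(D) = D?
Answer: 26351/1397 ≈ 18.863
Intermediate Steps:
M(q) = -6 - 166*q
(15503 - 41854)/(A(103) + M(9)) = (15503 - 41854)/(103 + (-6 - 166*9)) = -26351/(103 + (-6 - 1494)) = -26351/(103 - 1500) = -26351/(-1397) = -26351*(-1/1397) = 26351/1397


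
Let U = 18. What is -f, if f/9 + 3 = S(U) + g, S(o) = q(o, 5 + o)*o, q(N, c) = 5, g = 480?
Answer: -5103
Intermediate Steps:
S(o) = 5*o
f = 5103 (f = -27 + 9*(5*18 + 480) = -27 + 9*(90 + 480) = -27 + 9*570 = -27 + 5130 = 5103)
-f = -1*5103 = -5103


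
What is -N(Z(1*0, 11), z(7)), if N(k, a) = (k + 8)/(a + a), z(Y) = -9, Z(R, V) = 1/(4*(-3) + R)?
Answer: 95/216 ≈ 0.43981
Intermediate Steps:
Z(R, V) = 1/(-12 + R)
N(k, a) = (8 + k)/(2*a) (N(k, a) = (8 + k)/((2*a)) = (8 + k)*(1/(2*a)) = (8 + k)/(2*a))
-N(Z(1*0, 11), z(7)) = -(8 + 1/(-12 + 1*0))/(2*(-9)) = -(-1)*(8 + 1/(-12 + 0))/(2*9) = -(-1)*(8 + 1/(-12))/(2*9) = -(-1)*(8 - 1/12)/(2*9) = -(-1)*95/(2*9*12) = -1*(-95/216) = 95/216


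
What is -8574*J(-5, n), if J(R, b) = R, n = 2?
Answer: 42870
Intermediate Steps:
-8574*J(-5, n) = -8574*(-5) = 42870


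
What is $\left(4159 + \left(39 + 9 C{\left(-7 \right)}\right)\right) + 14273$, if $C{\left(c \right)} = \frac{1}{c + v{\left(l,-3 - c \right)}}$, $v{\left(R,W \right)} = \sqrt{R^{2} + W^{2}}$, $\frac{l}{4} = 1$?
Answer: $\frac{313944}{17} - \frac{36 \sqrt{2}}{17} \approx 18464.0$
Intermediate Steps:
$l = 4$ ($l = 4 \cdot 1 = 4$)
$C{\left(c \right)} = \frac{1}{c + \sqrt{16 + \left(-3 - c\right)^{2}}}$ ($C{\left(c \right)} = \frac{1}{c + \sqrt{4^{2} + \left(-3 - c\right)^{2}}} = \frac{1}{c + \sqrt{16 + \left(-3 - c\right)^{2}}}$)
$\left(4159 + \left(39 + 9 C{\left(-7 \right)}\right)\right) + 14273 = \left(4159 + \left(39 + \frac{9}{-7 + \sqrt{16 + \left(3 - 7\right)^{2}}}\right)\right) + 14273 = \left(4159 + \left(39 + \frac{9}{-7 + \sqrt{16 + \left(-4\right)^{2}}}\right)\right) + 14273 = \left(4159 + \left(39 + \frac{9}{-7 + \sqrt{16 + 16}}\right)\right) + 14273 = \left(4159 + \left(39 + \frac{9}{-7 + \sqrt{32}}\right)\right) + 14273 = \left(4159 + \left(39 + \frac{9}{-7 + 4 \sqrt{2}}\right)\right) + 14273 = \left(4198 + \frac{9}{-7 + 4 \sqrt{2}}\right) + 14273 = 18471 + \frac{9}{-7 + 4 \sqrt{2}}$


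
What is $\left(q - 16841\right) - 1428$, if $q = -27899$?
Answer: $-46168$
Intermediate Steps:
$\left(q - 16841\right) - 1428 = \left(-27899 - 16841\right) - 1428 = -44740 - 1428 = -46168$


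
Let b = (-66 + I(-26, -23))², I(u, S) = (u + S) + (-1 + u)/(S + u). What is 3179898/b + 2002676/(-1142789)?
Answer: 4331068179203729/17970165036448 ≈ 241.01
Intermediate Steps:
I(u, S) = S + u + (-1 + u)/(S + u) (I(u, S) = (S + u) + (-1 + u)/(S + u) = S + u + (-1 + u)/(S + u))
b = 31449664/2401 (b = (-66 + (-1 - 26 + (-23)² + (-26)² + 2*(-23)*(-26))/(-23 - 26))² = (-66 + (-1 - 26 + 529 + 676 + 1196)/(-49))² = (-66 - 1/49*2374)² = (-66 - 2374/49)² = (-5608/49)² = 31449664/2401 ≈ 13099.)
3179898/b + 2002676/(-1142789) = 3179898/(31449664/2401) + 2002676/(-1142789) = 3179898*(2401/31449664) + 2002676*(-1/1142789) = 3817467549/15724832 - 2002676/1142789 = 4331068179203729/17970165036448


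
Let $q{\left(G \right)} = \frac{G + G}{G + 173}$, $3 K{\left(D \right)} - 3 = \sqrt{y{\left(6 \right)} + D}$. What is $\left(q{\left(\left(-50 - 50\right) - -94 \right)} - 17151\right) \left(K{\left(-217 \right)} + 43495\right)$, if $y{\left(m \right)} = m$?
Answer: $- \frac{124582504584}{167} - \frac{954743 i \sqrt{211}}{167} \approx -7.46 \cdot 10^{8} - 83045.0 i$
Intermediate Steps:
$K{\left(D \right)} = 1 + \frac{\sqrt{6 + D}}{3}$
$q{\left(G \right)} = \frac{2 G}{173 + G}$
$\left(q{\left(\left(-50 - 50\right) - -94 \right)} - 17151\right) \left(K{\left(-217 \right)} + 43495\right) = \left(\frac{2 \left(\left(-50 - 50\right) - -94\right)}{173 - 6} - 17151\right) \left(\left(1 + \frac{\sqrt{6 - 217}}{3}\right) + 43495\right) = \left(\frac{2 \left(\left(-50 - 50\right) + 94\right)}{173 + \left(\left(-50 - 50\right) + 94\right)} - 17151\right) \left(\left(1 + \frac{\sqrt{-211}}{3}\right) + 43495\right) = \left(\frac{2 \left(-100 + 94\right)}{173 + \left(-100 + 94\right)} - 17151\right) \left(\left(1 + \frac{i \sqrt{211}}{3}\right) + 43495\right) = \left(2 \left(-6\right) \frac{1}{173 - 6} - 17151\right) \left(\left(1 + \frac{i \sqrt{211}}{3}\right) + 43495\right) = \left(2 \left(-6\right) \frac{1}{167} - 17151\right) \left(43496 + \frac{i \sqrt{211}}{3}\right) = \left(- \frac{12}{167} - 17151\right) \left(43496 + \frac{i \sqrt{211}}{3}\right) = - \frac{2864229 \left(43496 + \frac{i \sqrt{211}}{3}\right)}{167} = - \frac{124582504584}{167} - \frac{954743 i \sqrt{211}}{167}$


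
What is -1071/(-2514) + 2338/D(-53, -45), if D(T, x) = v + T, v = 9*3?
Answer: -974981/10894 ≈ -89.497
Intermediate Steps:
v = 27
D(T, x) = 27 + T
-1071/(-2514) + 2338/D(-53, -45) = -1071/(-2514) + 2338/(27 - 53) = -1071*(-1/2514) + 2338/(-26) = 357/838 + 2338*(-1/26) = 357/838 - 1169/13 = -974981/10894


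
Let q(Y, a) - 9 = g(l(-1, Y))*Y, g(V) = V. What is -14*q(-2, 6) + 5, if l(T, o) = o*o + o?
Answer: -65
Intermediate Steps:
l(T, o) = o + o² (l(T, o) = o² + o = o + o²)
q(Y, a) = 9 + Y²*(1 + Y) (q(Y, a) = 9 + (Y*(1 + Y))*Y = 9 + Y²*(1 + Y))
-14*q(-2, 6) + 5 = -14*(9 + (-2)²*(1 - 2)) + 5 = -14*(9 + 4*(-1)) + 5 = -14*(9 - 4) + 5 = -14*5 + 5 = -70 + 5 = -65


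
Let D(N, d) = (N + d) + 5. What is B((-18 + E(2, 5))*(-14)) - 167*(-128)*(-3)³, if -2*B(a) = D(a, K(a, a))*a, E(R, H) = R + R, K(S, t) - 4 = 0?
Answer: -597242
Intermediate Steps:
K(S, t) = 4 (K(S, t) = 4 + 0 = 4)
E(R, H) = 2*R
D(N, d) = 5 + N + d
B(a) = -a*(9 + a)/2 (B(a) = -(5 + a + 4)*a/2 = -(9 + a)*a/2 = -a*(9 + a)/2)
B((-18 + E(2, 5))*(-14)) - 167*(-128)*(-3)³ = -(-18 + 2*2)*(-14)*(9 + (-18 + 2*2)*(-14))/2 - 167*(-128)*(-3)³ = -(-18 + 4)*(-14)*(9 + (-18 + 4)*(-14))/2 + 21376*(-27) = -(-14*(-14))*(9 - 14*(-14))/2 - 577152 = -½*196*(9 + 196) - 577152 = -½*196*205 - 577152 = -20090 - 577152 = -597242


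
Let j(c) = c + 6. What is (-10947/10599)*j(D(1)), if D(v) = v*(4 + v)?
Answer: -40139/3533 ≈ -11.361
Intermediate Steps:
j(c) = 6 + c
(-10947/10599)*j(D(1)) = (-10947/10599)*(6 + 1*(4 + 1)) = (-10947*1/10599)*(6 + 1*5) = -3649*(6 + 5)/3533 = -3649/3533*11 = -40139/3533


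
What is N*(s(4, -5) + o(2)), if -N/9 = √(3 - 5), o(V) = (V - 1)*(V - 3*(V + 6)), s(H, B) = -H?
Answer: 234*I*√2 ≈ 330.93*I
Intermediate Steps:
o(V) = (-1 + V)*(-18 - 2*V) (o(V) = (-1 + V)*(V - 3*(6 + V)) = (-1 + V)*(V + (-18 - 3*V)) = (-1 + V)*(-18 - 2*V))
N = -9*I*√2 (N = -9*√(3 - 5) = -9*I*√2 ≈ -12.728*I)
N*(s(4, -5) + o(2)) = (-9*I*√2)*(-1*4 + (18 - 16*2 - 2*2²)) = (-9*I*√2)*(-4 + (18 - 32 - 2*4)) = (-9*I*√2)*(-4 + (18 - 32 - 8)) = (-9*I*√2)*(-4 - 22) = -9*I*√2*(-26) = 234*I*√2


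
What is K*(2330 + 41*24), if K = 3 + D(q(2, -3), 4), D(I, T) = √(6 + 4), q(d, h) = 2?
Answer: 9942 + 3314*√10 ≈ 20422.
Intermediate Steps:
D(I, T) = √10
K = 3 + √10 ≈ 6.1623
K*(2330 + 41*24) = (3 + √10)*(2330 + 41*24) = (3 + √10)*(2330 + 984) = (3 + √10)*3314 = 9942 + 3314*√10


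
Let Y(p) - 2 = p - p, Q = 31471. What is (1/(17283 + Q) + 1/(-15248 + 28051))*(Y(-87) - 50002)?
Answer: -1538925000/312098731 ≈ -4.9309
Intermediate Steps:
Y(p) = 2 (Y(p) = 2 + (p - p) = 2 + 0 = 2)
(1/(17283 + Q) + 1/(-15248 + 28051))*(Y(-87) - 50002) = (1/(17283 + 31471) + 1/(-15248 + 28051))*(2 - 50002) = (1/48754 + 1/12803)*(-50000) = (61557/624197462)*(-50000) = -1538925000/312098731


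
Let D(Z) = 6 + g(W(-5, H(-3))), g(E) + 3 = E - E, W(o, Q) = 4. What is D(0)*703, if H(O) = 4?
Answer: 2109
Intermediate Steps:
g(E) = -3 (g(E) = -3 + (E - E) = -3 + 0 = -3)
D(Z) = 3 (D(Z) = 6 - 3 = 3)
D(0)*703 = 3*703 = 2109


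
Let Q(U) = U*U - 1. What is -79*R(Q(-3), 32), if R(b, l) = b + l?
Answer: -3160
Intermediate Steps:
Q(U) = -1 + U² (Q(U) = U² - 1 = -1 + U²)
-79*R(Q(-3), 32) = -79*((-1 + (-3)²) + 32) = -79*((-1 + 9) + 32) = -79*(8 + 32) = -79*40 = -3160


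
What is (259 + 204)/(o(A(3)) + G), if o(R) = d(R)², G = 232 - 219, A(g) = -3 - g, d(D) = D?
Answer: 463/49 ≈ 9.4490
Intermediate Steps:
G = 13
o(R) = R²
(259 + 204)/(o(A(3)) + G) = (259 + 204)/((-3 - 1*3)² + 13) = 463/((-3 - 3)² + 13) = 463/((-6)² + 13) = 463/(36 + 13) = 463/49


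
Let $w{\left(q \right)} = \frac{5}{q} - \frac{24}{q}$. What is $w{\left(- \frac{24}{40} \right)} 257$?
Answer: $\frac{24415}{3} \approx 8138.3$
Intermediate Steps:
$w{\left(q \right)} = - \frac{19}{q}$
$w{\left(- \frac{24}{40} \right)} 257 = - \frac{19}{\left(-24\right) \frac{1}{40}} \cdot 257 = - \frac{19}{- \frac{3}{5}} \cdot 257 = \left(-19\right) \left(- \frac{5}{3}\right) 257 = \frac{95}{3} \cdot 257 = \frac{24415}{3}$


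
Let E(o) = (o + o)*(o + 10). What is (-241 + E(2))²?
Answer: 37249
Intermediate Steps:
E(o) = 2*o*(10 + o) (E(o) = (2*o)*(10 + o) = 2*o*(10 + o))
(-241 + E(2))² = (-241 + 2*2*(10 + 2))² = (-241 + 2*2*12)² = (-241 + 48)² = (-193)² = 37249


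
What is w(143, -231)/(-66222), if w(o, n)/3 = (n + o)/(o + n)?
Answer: -1/22074 ≈ -4.5302e-5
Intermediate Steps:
w(o, n) = 3 (w(o, n) = 3*((n + o)/(o + n)) = 3*((n + o)/(n + o)) = 3*1 = 3)
w(143, -231)/(-66222) = 3/(-66222) = 3*(-1/66222) = -1/22074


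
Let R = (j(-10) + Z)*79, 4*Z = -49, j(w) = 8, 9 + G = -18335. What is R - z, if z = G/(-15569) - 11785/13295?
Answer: -55645797305/165591884 ≈ -336.04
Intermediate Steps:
G = -18344 (G = -9 - 18335 = -18344)
Z = -49/4 (Z = (1/4)*(-49) = -49/4 ≈ -12.250)
R = -1343/4 (R = (8 - 49/4)*79 = -17/4*79 = -1343/4 ≈ -335.75)
z = 12080563/41397971 (z = -18344/(-15569) - 11785/13295 = -18344*(-1/15569) - 11785*1/13295 = 18344/15569 - 2357/2659 = 12080563/41397971 ≈ 0.29182)
R - z = -1343/4 - 1*12080563/41397971 = -1343/4 - 12080563/41397971 = -55645797305/165591884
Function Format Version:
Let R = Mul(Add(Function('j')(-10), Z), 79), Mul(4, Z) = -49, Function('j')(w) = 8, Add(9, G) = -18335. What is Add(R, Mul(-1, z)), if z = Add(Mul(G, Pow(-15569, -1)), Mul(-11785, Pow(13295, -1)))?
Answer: Rational(-55645797305, 165591884) ≈ -336.04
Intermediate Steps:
G = -18344 (G = Add(-9, -18335) = -18344)
Z = Rational(-49, 4) (Z = Mul(Rational(1, 4), -49) = Rational(-49, 4) ≈ -12.250)
R = Rational(-1343, 4) (R = Mul(Add(8, Rational(-49, 4)), 79) = Mul(Rational(-17, 4), 79) = Rational(-1343, 4) ≈ -335.75)
z = Rational(12080563, 41397971) (z = Add(Mul(-18344, Pow(-15569, -1)), Mul(-11785, Pow(13295, -1))) = Add(Mul(-18344, Rational(-1, 15569)), Mul(-11785, Rational(1, 13295))) = Add(Rational(18344, 15569), Rational(-2357, 2659)) = Rational(12080563, 41397971) ≈ 0.29182)
Add(R, Mul(-1, z)) = Add(Rational(-1343, 4), Mul(-1, Rational(12080563, 41397971))) = Add(Rational(-1343, 4), Rational(-12080563, 41397971)) = Rational(-55645797305, 165591884)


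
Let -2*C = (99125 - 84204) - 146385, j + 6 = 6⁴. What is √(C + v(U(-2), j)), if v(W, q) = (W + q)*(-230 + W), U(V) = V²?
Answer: 2*I*√56678 ≈ 476.14*I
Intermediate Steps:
j = 1290 (j = -6 + 6⁴ = -6 + 1296 = 1290)
v(W, q) = (-230 + W)*(W + q)
C = 65732 (C = -((99125 - 84204) - 146385)/2 = -(14921 - 146385)/2 = -½*(-131464) = 65732)
√(C + v(U(-2), j)) = √(65732 + (((-2)²)² - 230*(-2)² - 230*1290 + (-2)²*1290)) = √(65732 + (4² - 230*4 - 296700 + 4*1290)) = √(65732 + (16 - 920 - 296700 + 5160)) = √(65732 - 292444) = √(-226712) = 2*I*√56678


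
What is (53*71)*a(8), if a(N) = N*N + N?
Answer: 270936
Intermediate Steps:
a(N) = N + N² (a(N) = N² + N = N + N²)
(53*71)*a(8) = (53*71)*(8*(1 + 8)) = 3763*(8*9) = 3763*72 = 270936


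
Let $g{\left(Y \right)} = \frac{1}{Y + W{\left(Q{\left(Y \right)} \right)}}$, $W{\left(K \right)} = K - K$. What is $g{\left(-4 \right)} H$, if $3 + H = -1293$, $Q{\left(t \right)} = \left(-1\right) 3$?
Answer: $324$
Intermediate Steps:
$Q{\left(t \right)} = -3$
$W{\left(K \right)} = 0$
$H = -1296$ ($H = -3 - 1293 = -1296$)
$g{\left(Y \right)} = \frac{1}{Y}$ ($g{\left(Y \right)} = \frac{1}{Y + 0} = \frac{1}{Y}$)
$g{\left(-4 \right)} H = \frac{1}{-4} \left(-1296\right) = \left(- \frac{1}{4}\right) \left(-1296\right) = 324$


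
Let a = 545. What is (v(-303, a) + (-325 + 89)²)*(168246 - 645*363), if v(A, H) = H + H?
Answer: -3741572754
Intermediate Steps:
v(A, H) = 2*H
(v(-303, a) + (-325 + 89)²)*(168246 - 645*363) = (2*545 + (-325 + 89)²)*(168246 - 645*363) = (1090 + (-236)²)*(168246 - 234135) = (1090 + 55696)*(-65889) = 56786*(-65889) = -3741572754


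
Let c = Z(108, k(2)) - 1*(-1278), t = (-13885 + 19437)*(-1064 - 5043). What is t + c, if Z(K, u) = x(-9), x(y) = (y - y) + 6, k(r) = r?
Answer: -33904780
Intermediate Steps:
t = -33906064 (t = 5552*(-6107) = -33906064)
x(y) = 6 (x(y) = 0 + 6 = 6)
Z(K, u) = 6
c = 1284 (c = 6 - 1*(-1278) = 6 + 1278 = 1284)
t + c = -33906064 + 1284 = -33904780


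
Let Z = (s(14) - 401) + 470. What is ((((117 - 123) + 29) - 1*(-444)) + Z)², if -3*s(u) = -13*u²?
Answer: 17272336/9 ≈ 1.9191e+6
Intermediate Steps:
s(u) = 13*u²/3 (s(u) = -(-13)*u²/3 = 13*u²/3)
Z = 2755/3 (Z = ((13/3)*14² - 401) + 470 = ((13/3)*196 - 401) + 470 = (2548/3 - 401) + 470 = 1345/3 + 470 = 2755/3 ≈ 918.33)
((((117 - 123) + 29) - 1*(-444)) + Z)² = ((((117 - 123) + 29) - 1*(-444)) + 2755/3)² = (((-6 + 29) + 444) + 2755/3)² = ((23 + 444) + 2755/3)² = (467 + 2755/3)² = (4156/3)² = 17272336/9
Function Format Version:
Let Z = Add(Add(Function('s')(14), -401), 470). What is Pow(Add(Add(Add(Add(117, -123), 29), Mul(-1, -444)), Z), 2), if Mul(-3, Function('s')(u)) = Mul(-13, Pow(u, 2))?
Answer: Rational(17272336, 9) ≈ 1.9191e+6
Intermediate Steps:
Function('s')(u) = Mul(Rational(13, 3), Pow(u, 2)) (Function('s')(u) = Mul(Rational(-1, 3), Mul(-13, Pow(u, 2))) = Mul(Rational(13, 3), Pow(u, 2)))
Z = Rational(2755, 3) (Z = Add(Add(Mul(Rational(13, 3), Pow(14, 2)), -401), 470) = Add(Add(Mul(Rational(13, 3), 196), -401), 470) = Add(Add(Rational(2548, 3), -401), 470) = Add(Rational(1345, 3), 470) = Rational(2755, 3) ≈ 918.33)
Pow(Add(Add(Add(Add(117, -123), 29), Mul(-1, -444)), Z), 2) = Pow(Add(Add(Add(Add(117, -123), 29), Mul(-1, -444)), Rational(2755, 3)), 2) = Pow(Add(Add(Add(-6, 29), 444), Rational(2755, 3)), 2) = Pow(Add(Add(23, 444), Rational(2755, 3)), 2) = Pow(Add(467, Rational(2755, 3)), 2) = Pow(Rational(4156, 3), 2) = Rational(17272336, 9)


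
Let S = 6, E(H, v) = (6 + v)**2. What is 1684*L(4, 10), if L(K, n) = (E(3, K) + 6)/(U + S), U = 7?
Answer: 178504/13 ≈ 13731.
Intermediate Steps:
L(K, n) = 6/13 + (6 + K)**2/13 (L(K, n) = ((6 + K)**2 + 6)/(7 + 6) = (6 + (6 + K)**2)/13 = (6 + (6 + K)**2)*(1/13) = 6/13 + (6 + K)**2/13)
1684*L(4, 10) = 1684*(6/13 + (6 + 4)**2/13) = 1684*(6/13 + (1/13)*10**2) = 1684*(6/13 + (1/13)*100) = 1684*(6/13 + 100/13) = 1684*(106/13) = 178504/13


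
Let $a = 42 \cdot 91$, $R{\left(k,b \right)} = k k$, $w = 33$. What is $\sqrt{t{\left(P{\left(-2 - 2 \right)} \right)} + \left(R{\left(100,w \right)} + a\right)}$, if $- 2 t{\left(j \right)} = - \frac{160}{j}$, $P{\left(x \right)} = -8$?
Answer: $2 \sqrt{3453} \approx 117.52$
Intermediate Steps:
$R{\left(k,b \right)} = k^{2}$
$t{\left(j \right)} = \frac{80}{j}$ ($t{\left(j \right)} = - \frac{\left(-160\right) \frac{1}{j}}{2} = \frac{80}{j}$)
$a = 3822$
$\sqrt{t{\left(P{\left(-2 - 2 \right)} \right)} + \left(R{\left(100,w \right)} + a\right)} = \sqrt{\frac{80}{-8} + \left(100^{2} + 3822\right)} = \sqrt{80 \left(- \frac{1}{8}\right) + \left(10000 + 3822\right)} = \sqrt{-10 + 13822} = \sqrt{13812} = 2 \sqrt{3453}$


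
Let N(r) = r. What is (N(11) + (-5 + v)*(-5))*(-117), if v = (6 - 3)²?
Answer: 1053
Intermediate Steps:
v = 9 (v = 3² = 9)
(N(11) + (-5 + v)*(-5))*(-117) = (11 + (-5 + 9)*(-5))*(-117) = (11 + 4*(-5))*(-117) = (11 - 20)*(-117) = -9*(-117) = 1053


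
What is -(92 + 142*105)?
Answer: -15002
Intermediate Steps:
-(92 + 142*105) = -(92 + 14910) = -1*15002 = -15002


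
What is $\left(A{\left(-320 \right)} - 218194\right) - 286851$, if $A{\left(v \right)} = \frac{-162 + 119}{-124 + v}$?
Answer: $- \frac{224239937}{444} \approx -5.0505 \cdot 10^{5}$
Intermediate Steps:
$A{\left(v \right)} = - \frac{43}{-124 + v}$
$\left(A{\left(-320 \right)} - 218194\right) - 286851 = \left(- \frac{43}{-124 - 320} - 218194\right) - 286851 = \left(- \frac{43}{-444} - 218194\right) - 286851 = \left(\left(-43\right) \left(- \frac{1}{444}\right) - 218194\right) - 286851 = \left(\frac{43}{444} - 218194\right) - 286851 = - \frac{96878093}{444} - 286851 = - \frac{224239937}{444}$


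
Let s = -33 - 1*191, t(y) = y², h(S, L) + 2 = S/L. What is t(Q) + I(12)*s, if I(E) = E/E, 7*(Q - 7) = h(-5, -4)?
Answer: -138367/784 ≈ -176.49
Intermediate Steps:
h(S, L) = -2 + S/L
Q = 193/28 (Q = 7 + (-2 - 5/(-4))/7 = 7 + (-2 - 5*(-¼))/7 = 7 + (-2 + 5/4)/7 = 7 + (⅐)*(-¾) = 7 - 3/28 = 193/28 ≈ 6.8929)
I(E) = 1
s = -224 (s = -33 - 191 = -224)
t(Q) + I(12)*s = (193/28)² + 1*(-224) = 37249/784 - 224 = -138367/784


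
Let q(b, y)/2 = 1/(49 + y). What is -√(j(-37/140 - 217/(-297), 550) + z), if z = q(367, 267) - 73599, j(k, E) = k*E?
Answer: -2*I*√454183124367/4977 ≈ -270.82*I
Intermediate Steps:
q(b, y) = 2/(49 + y)
j(k, E) = E*k
z = -11628641/158 (z = 2/(49 + 267) - 73599 = 2/316 - 73599 = 2*(1/316) - 73599 = 1/158 - 73599 = -11628641/158 ≈ -73599.)
-√(j(-37/140 - 217/(-297), 550) + z) = -√(550*(-37/140 - 217/(-297)) - 11628641/158) = -√(550*(-37*1/140 - 217*(-1/297)) - 11628641/158) = -√(550*(-37/140 + 217/297) - 11628641/158) = -√(550*(19391/41580) - 11628641/158) = -√(96955/378 - 11628641/158) = -√(-1095076852/14931) = -2*I*√454183124367/4977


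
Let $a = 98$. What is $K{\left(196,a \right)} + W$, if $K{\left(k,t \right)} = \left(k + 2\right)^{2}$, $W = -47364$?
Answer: $-8160$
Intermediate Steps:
$K{\left(k,t \right)} = \left(2 + k\right)^{2}$
$K{\left(196,a \right)} + W = \left(2 + 196\right)^{2} - 47364 = 198^{2} - 47364 = 39204 - 47364 = -8160$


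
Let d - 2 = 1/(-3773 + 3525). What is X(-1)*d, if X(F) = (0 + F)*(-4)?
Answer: 495/62 ≈ 7.9839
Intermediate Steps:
X(F) = -4*F (X(F) = F*(-4) = -4*F)
d = 495/248 (d = 2 + 1/(-3773 + 3525) = 2 + 1/(-248) = 2 - 1/248 = 495/248 ≈ 1.9960)
X(-1)*d = -4*(-1)*(495/248) = 4*(495/248) = 495/62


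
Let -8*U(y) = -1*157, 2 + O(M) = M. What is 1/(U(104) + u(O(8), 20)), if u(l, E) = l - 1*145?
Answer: -8/955 ≈ -0.0083770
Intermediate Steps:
O(M) = -2 + M
u(l, E) = -145 + l (u(l, E) = l - 145 = -145 + l)
U(y) = 157/8 (U(y) = -(-1)*157/8 = -1/8*(-157) = 157/8)
1/(U(104) + u(O(8), 20)) = 1/(157/8 + (-145 + (-2 + 8))) = 1/(157/8 + (-145 + 6)) = 1/(157/8 - 139) = 1/(-955/8) = -8/955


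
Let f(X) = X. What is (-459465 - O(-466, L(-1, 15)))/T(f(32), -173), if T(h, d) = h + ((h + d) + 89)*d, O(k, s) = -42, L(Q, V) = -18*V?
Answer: -459423/9028 ≈ -50.889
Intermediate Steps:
T(h, d) = h + d*(89 + d + h) (T(h, d) = h + ((d + h) + 89)*d = h + (89 + d + h)*d = h + d*(89 + d + h))
(-459465 - O(-466, L(-1, 15)))/T(f(32), -173) = (-459465 - 1*(-42))/(32 + (-173)² + 89*(-173) - 173*32) = (-459465 + 42)/(32 + 29929 - 15397 - 5536) = -459423/9028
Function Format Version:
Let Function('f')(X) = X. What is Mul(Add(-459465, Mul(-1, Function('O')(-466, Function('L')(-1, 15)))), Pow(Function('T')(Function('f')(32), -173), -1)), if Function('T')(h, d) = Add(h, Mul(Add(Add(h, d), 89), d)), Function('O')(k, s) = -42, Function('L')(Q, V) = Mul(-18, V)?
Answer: Rational(-459423, 9028) ≈ -50.889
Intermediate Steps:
Function('T')(h, d) = Add(h, Mul(d, Add(89, d, h))) (Function('T')(h, d) = Add(h, Mul(Add(Add(d, h), 89), d)) = Add(h, Mul(Add(89, d, h), d)) = Add(h, Mul(d, Add(89, d, h))))
Mul(Add(-459465, Mul(-1, Function('O')(-466, Function('L')(-1, 15)))), Pow(Function('T')(Function('f')(32), -173), -1)) = Mul(Add(-459465, Mul(-1, -42)), Pow(Add(32, Pow(-173, 2), Mul(89, -173), Mul(-173, 32)), -1)) = Mul(Add(-459465, 42), Pow(Add(32, 29929, -15397, -5536), -1)) = Mul(-459423, Pow(9028, -1)) = Mul(-459423, Rational(1, 9028)) = Rational(-459423, 9028)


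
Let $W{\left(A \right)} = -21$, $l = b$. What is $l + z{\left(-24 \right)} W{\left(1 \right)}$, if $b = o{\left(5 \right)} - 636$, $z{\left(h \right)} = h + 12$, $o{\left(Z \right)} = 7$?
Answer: $-377$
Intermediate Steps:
$z{\left(h \right)} = 12 + h$
$b = -629$ ($b = 7 - 636 = -629$)
$l = -629$
$l + z{\left(-24 \right)} W{\left(1 \right)} = -629 + \left(12 - 24\right) \left(-21\right) = -629 - -252 = -629 + 252 = -377$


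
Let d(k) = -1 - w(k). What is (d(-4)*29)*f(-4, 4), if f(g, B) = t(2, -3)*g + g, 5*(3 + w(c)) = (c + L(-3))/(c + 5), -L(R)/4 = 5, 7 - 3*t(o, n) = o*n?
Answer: -63104/15 ≈ -4206.9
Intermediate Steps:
t(o, n) = 7/3 - n*o/3 (t(o, n) = 7/3 - o*n/3 = 7/3 - n*o/3)
L(R) = -20 (L(R) = -4*5 = -20)
w(c) = -3 + (-20 + c)/(5*(5 + c)) (w(c) = -3 + ((c - 20)/(c + 5))/5 = -3 + ((-20 + c)/(5 + c))/5 = -3 + (-20 + c)/(5*(5 + c)))
d(k) = -1 - (-95 - 14*k)/(5*(5 + k))
f(g, B) = 16*g/3 (f(g, B) = (7/3 - 1/3*(-3)*2)*g + g = (7/3 + 2)*g + g = 13*g/3 + g = 16*g/3)
(d(-4)*29)*f(-4, 4) = (((70 + 9*(-4))/(5*(5 - 4)))*29)*((16/3)*(-4)) = (((1/5)*(70 - 36)/1)*29)*(-64/3) = (((1/5)*1*34)*29)*(-64/3) = ((34/5)*29)*(-64/3) = (986/5)*(-64/3) = -63104/15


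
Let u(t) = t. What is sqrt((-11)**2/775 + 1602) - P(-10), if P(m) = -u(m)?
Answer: -10 + sqrt(38491801)/155 ≈ 30.027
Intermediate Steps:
P(m) = -m
sqrt((-11)**2/775 + 1602) - P(-10) = sqrt((-11)**2/775 + 1602) - (-1)*(-10) = sqrt(121*(1/775) + 1602) - 1*10 = sqrt(121/775 + 1602) - 10 = sqrt(1241671/775) - 10 = sqrt(38491801)/155 - 10 = -10 + sqrt(38491801)/155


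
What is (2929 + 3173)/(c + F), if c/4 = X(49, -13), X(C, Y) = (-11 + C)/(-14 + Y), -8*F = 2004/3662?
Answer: -1206658296/1126775 ≈ -1070.9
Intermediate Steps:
F = -501/7324 (F = -501/(2*3662) = -⅛*1002/1831 = -501/7324 ≈ -0.068405)
X(C, Y) = (-11 + C)/(-14 + Y)
c = -152/27 (c = 4*((-11 + 49)/(-14 - 13)) = 4*(38/(-27)) = 4*(-1/27*38) = 4*(-38/27) = -152/27 ≈ -5.6296)
(2929 + 3173)/(c + F) = (2929 + 3173)/(-152/27 - 501/7324) = 6102/(-1126775/197748) = 6102*(-197748/1126775) = -1206658296/1126775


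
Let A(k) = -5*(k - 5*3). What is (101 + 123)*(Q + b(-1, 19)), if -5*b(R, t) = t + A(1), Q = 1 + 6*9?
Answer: 41664/5 ≈ 8332.8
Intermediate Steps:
A(k) = 75 - 5*k (A(k) = -5*(k - 15) = -5*(-15 + k) = 75 - 5*k)
Q = 55 (Q = 1 + 54 = 55)
b(R, t) = -14 - t/5 (b(R, t) = -(t + (75 - 5*1))/5 = -(t + (75 - 5))/5 = -(t + 70)/5 = -(70 + t)/5 = -14 - t/5)
(101 + 123)*(Q + b(-1, 19)) = (101 + 123)*(55 + (-14 - 1/5*19)) = 224*(55 + (-14 - 19/5)) = 224*(55 - 89/5) = 224*(186/5) = 41664/5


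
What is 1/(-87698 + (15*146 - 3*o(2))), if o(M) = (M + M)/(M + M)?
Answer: -1/85511 ≈ -1.1694e-5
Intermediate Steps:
o(M) = 1 (o(M) = (2*M)/((2*M)) = (2*M)*(1/(2*M)) = 1)
1/(-87698 + (15*146 - 3*o(2))) = 1/(-87698 + (15*146 - 3*1)) = 1/(-87698 + (2190 - 3)) = 1/(-87698 + 2187) = 1/(-85511) = -1/85511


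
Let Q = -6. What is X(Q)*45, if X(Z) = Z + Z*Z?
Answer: 1350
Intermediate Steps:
X(Z) = Z + Z²
X(Q)*45 = -6*(1 - 6)*45 = -6*(-5)*45 = 30*45 = 1350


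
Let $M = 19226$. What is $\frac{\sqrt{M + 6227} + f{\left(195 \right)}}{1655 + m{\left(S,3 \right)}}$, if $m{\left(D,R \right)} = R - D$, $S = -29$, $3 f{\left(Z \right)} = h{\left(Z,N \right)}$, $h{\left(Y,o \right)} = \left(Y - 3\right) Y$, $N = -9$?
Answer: $\frac{12480}{1687} + \frac{\sqrt{25453}}{1687} \approx 7.4923$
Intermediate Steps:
$h{\left(Y,o \right)} = Y \left(-3 + Y\right)$ ($h{\left(Y,o \right)} = \left(-3 + Y\right) Y = Y \left(-3 + Y\right)$)
$f{\left(Z \right)} = \frac{Z \left(-3 + Z\right)}{3}$
$\frac{\sqrt{M + 6227} + f{\left(195 \right)}}{1655 + m{\left(S,3 \right)}} = \frac{\sqrt{19226 + 6227} + \frac{1}{3} \cdot 195 \left(-3 + 195\right)}{1655 + \left(3 - -29\right)} = \frac{\sqrt{25453} + \frac{1}{3} \cdot 195 \cdot 192}{1655 + \left(3 + 29\right)} = \frac{\sqrt{25453} + 12480}{1655 + 32} = \frac{12480 + \sqrt{25453}}{1687} = \left(12480 + \sqrt{25453}\right) \frac{1}{1687} = \frac{12480}{1687} + \frac{\sqrt{25453}}{1687}$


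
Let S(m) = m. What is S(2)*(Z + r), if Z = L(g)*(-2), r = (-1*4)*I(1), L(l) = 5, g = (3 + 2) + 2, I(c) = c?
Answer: -28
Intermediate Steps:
g = 7 (g = 5 + 2 = 7)
r = -4 (r = -1*4*1 = -4*1 = -4)
Z = -10 (Z = 5*(-2) = -10)
S(2)*(Z + r) = 2*(-10 - 4) = 2*(-14) = -28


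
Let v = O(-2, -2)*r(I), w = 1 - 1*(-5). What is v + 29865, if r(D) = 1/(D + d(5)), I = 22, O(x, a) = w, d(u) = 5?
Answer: 268787/9 ≈ 29865.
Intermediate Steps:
w = 6 (w = 1 + 5 = 6)
O(x, a) = 6
r(D) = 1/(5 + D) (r(D) = 1/(D + 5) = 1/(5 + D))
v = 2/9 (v = 6/(5 + 22) = 6/27 = 6*(1/27) = 2/9 ≈ 0.22222)
v + 29865 = 2/9 + 29865 = 268787/9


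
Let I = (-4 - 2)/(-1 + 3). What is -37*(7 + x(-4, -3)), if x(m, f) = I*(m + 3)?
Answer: -370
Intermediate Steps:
I = -3 (I = -6/2 = -6*½ = -3)
x(m, f) = -9 - 3*m (x(m, f) = -3*(m + 3) = -3*(3 + m) = -9 - 3*m)
-37*(7 + x(-4, -3)) = -37*(7 + (-9 - 3*(-4))) = -37*(7 + (-9 + 12)) = -37*(7 + 3) = -37*10 = -370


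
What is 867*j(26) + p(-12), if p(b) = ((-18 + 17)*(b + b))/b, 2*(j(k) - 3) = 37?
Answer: 37277/2 ≈ 18639.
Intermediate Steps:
j(k) = 43/2 (j(k) = 3 + (½)*37 = 3 + 37/2 = 43/2)
p(b) = -2 (p(b) = (-2*b)/b = -2)
867*j(26) + p(-12) = 867*(43/2) - 2 = 37281/2 - 2 = 37277/2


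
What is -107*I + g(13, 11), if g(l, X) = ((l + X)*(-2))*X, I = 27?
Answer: -3417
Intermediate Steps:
g(l, X) = X*(-2*X - 2*l) (g(l, X) = ((X + l)*(-2))*X = (-2*X - 2*l)*X = X*(-2*X - 2*l))
-107*I + g(13, 11) = -107*27 - 2*11*(11 + 13) = -2889 - 2*11*24 = -2889 - 528 = -3417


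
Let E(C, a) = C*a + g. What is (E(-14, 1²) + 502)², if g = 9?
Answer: 247009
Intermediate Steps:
E(C, a) = 9 + C*a (E(C, a) = C*a + 9 = 9 + C*a)
(E(-14, 1²) + 502)² = ((9 - 14*1²) + 502)² = ((9 - 14*1) + 502)² = ((9 - 14) + 502)² = (-5 + 502)² = 497² = 247009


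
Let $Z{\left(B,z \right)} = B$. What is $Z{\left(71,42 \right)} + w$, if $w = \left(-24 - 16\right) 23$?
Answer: $-849$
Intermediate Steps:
$w = -920$ ($w = \left(-40\right) 23 = -920$)
$Z{\left(71,42 \right)} + w = 71 - 920 = -849$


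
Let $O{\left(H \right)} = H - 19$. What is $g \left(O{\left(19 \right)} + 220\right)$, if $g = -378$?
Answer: $-83160$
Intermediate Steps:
$O{\left(H \right)} = -19 + H$
$g \left(O{\left(19 \right)} + 220\right) = - 378 \left(\left(-19 + 19\right) + 220\right) = - 378 \left(0 + 220\right) = \left(-378\right) 220 = -83160$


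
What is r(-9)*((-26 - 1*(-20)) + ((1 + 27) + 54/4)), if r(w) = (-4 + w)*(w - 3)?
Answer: 5538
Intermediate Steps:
r(w) = (-4 + w)*(-3 + w)
r(-9)*((-26 - 1*(-20)) + ((1 + 27) + 54/4)) = (12 + (-9)² - 7*(-9))*((-26 - 1*(-20)) + ((1 + 27) + 54/4)) = (12 + 81 + 63)*((-26 + 20) + (28 + 54*(¼))) = 156*(-6 + (28 + 27/2)) = 156*(-6 + 83/2) = 156*(71/2) = 5538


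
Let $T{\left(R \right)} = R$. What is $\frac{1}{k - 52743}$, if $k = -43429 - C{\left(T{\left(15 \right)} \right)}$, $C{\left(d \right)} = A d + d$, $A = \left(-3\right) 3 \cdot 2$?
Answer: $- \frac{1}{95917} \approx -1.0426 \cdot 10^{-5}$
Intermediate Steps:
$A = -18$ ($A = \left(-9\right) 2 = -18$)
$C{\left(d \right)} = - 17 d$ ($C{\left(d \right)} = - 18 d + d = - 17 d$)
$k = -43174$ ($k = -43429 - \left(-17\right) 15 = -43429 - -255 = -43429 + 255 = -43174$)
$\frac{1}{k - 52743} = \frac{1}{-43174 - 52743} = \frac{1}{-95917} = - \frac{1}{95917}$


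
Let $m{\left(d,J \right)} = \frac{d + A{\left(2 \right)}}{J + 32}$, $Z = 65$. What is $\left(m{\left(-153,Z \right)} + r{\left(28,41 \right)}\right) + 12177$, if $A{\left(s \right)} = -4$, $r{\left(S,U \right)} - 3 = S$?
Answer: $\frac{1184019}{97} \approx 12206.0$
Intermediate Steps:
$r{\left(S,U \right)} = 3 + S$
$m{\left(d,J \right)} = \frac{-4 + d}{32 + J}$ ($m{\left(d,J \right)} = \frac{d - 4}{J + 32} = \frac{-4 + d}{32 + J}$)
$\left(m{\left(-153,Z \right)} + r{\left(28,41 \right)}\right) + 12177 = \left(\frac{-4 - 153}{32 + 65} + \left(3 + 28\right)\right) + 12177 = \left(\frac{1}{97} \left(-157\right) + 31\right) + 12177 = \left(- \frac{157}{97} + 31\right) + 12177 = \frac{2850}{97} + 12177 = \frac{1184019}{97}$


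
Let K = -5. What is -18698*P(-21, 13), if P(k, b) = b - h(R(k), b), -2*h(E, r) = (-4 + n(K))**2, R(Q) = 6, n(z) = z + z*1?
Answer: -2075478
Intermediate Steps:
n(z) = 2*z (n(z) = z + z = 2*z)
h(E, r) = -98 (h(E, r) = -(-4 + 2*(-5))**2/2 = -(-4 - 10)**2/2 = -1/2*(-14)**2 = -1/2*196 = -98)
P(k, b) = 98 + b (P(k, b) = b - 1*(-98) = b + 98 = 98 + b)
-18698*P(-21, 13) = -18698*(98 + 13) = -18698*111 = -2075478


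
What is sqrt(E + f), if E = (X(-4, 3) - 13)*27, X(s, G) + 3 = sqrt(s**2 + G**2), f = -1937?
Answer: I*sqrt(2234) ≈ 47.265*I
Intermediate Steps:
X(s, G) = -3 + sqrt(G**2 + s**2) (X(s, G) = -3 + sqrt(s**2 + G**2) = -3 + sqrt(G**2 + s**2))
E = -297 (E = ((-3 + sqrt(3**2 + (-4)**2)) - 13)*27 = ((-3 + sqrt(9 + 16)) - 13)*27 = ((-3 + sqrt(25)) - 13)*27 = ((-3 + 5) - 13)*27 = (2 - 13)*27 = -11*27 = -297)
sqrt(E + f) = sqrt(-297 - 1937) = sqrt(-2234) = I*sqrt(2234)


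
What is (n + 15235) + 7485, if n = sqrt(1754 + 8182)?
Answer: 22720 + 12*sqrt(69) ≈ 22820.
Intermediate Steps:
n = 12*sqrt(69) (n = sqrt(9936) = 12*sqrt(69) ≈ 99.679)
(n + 15235) + 7485 = (12*sqrt(69) + 15235) + 7485 = (15235 + 12*sqrt(69)) + 7485 = 22720 + 12*sqrt(69)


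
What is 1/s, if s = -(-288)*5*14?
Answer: 1/20160 ≈ 4.9603e-5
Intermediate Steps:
s = 20160 (s = -32*(-45)*14 = 1440*14 = 20160)
1/s = 1/20160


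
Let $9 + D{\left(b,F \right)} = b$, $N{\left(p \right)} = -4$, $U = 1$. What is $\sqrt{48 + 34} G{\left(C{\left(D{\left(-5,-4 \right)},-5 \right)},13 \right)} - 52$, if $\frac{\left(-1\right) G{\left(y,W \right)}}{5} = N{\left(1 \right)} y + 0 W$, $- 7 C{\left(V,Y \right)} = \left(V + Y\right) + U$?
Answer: $-52 + \frac{360 \sqrt{82}}{7} \approx 413.71$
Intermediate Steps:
$D{\left(b,F \right)} = -9 + b$
$C{\left(V,Y \right)} = - \frac{1}{7} - \frac{V}{7} - \frac{Y}{7}$ ($C{\left(V,Y \right)} = - \frac{\left(V + Y\right) + 1}{7} = - \frac{1 + V + Y}{7} = - \frac{1}{7} - \frac{V}{7} - \frac{Y}{7}$)
$G{\left(y,W \right)} = 20 y$ ($G{\left(y,W \right)} = - 5 \left(- 4 y + 0 W\right) = - 5 \left(- 4 y + 0\right) = - 5 \left(- 4 y\right) = 20 y$)
$\sqrt{48 + 34} G{\left(C{\left(D{\left(-5,-4 \right)},-5 \right)},13 \right)} - 52 = \sqrt{48 + 34} \cdot 20 \left(- \frac{1}{7} - \frac{-9 - 5}{7} - - \frac{5}{7}\right) - 52 = \sqrt{82} \cdot 20 \left(- \frac{1}{7} - -2 + \frac{5}{7}\right) - 52 = \sqrt{82} \cdot 20 \left(- \frac{1}{7} + 2 + \frac{5}{7}\right) - 52 = \sqrt{82} \cdot 20 \cdot \frac{18}{7} - 52 = \sqrt{82} \cdot \frac{360}{7} - 52 = \frac{360 \sqrt{82}}{7} - 52 = -52 + \frac{360 \sqrt{82}}{7}$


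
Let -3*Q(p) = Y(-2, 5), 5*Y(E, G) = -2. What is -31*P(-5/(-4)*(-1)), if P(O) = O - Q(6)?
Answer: 2573/60 ≈ 42.883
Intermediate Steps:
Y(E, G) = -⅖ (Y(E, G) = (⅕)*(-2) = -⅖)
Q(p) = 2/15 (Q(p) = -⅓*(-⅖) = 2/15)
P(O) = -2/15 + O (P(O) = O - 1*2/15 = O - 2/15 = -2/15 + O)
-31*P(-5/(-4)*(-1)) = -31*(-2/15 - 5/(-4)*(-1)) = -31*(-2/15 - 5*(-¼)*(-1)) = -31*(-2/15 + (5/4)*(-1)) = -31*(-2/15 - 5/4) = -31*(-83/60) = 2573/60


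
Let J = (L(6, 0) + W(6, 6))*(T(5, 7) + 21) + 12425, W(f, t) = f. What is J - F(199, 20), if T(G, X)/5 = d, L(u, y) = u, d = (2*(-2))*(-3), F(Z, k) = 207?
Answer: 13190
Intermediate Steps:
d = 12 (d = -4*(-3) = 12)
T(G, X) = 60 (T(G, X) = 5*12 = 60)
J = 13397 (J = (6 + 6)*(60 + 21) + 12425 = 12*81 + 12425 = 972 + 12425 = 13397)
J - F(199, 20) = 13397 - 1*207 = 13397 - 207 = 13190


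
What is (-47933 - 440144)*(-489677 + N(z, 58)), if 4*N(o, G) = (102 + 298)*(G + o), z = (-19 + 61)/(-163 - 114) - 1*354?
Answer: 70206913334533/277 ≈ 2.5345e+11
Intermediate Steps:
z = -98100/277 (z = 42/(-277) - 354 = 42*(-1/277) - 354 = -42/277 - 354 = -98100/277 ≈ -354.15)
N(o, G) = 100*G + 100*o (N(o, G) = ((102 + 298)*(G + o))/4 = (400*(G + o))/4 = (400*G + 400*o)/4 = 100*G + 100*o)
(-47933 - 440144)*(-489677 + N(z, 58)) = (-47933 - 440144)*(-489677 + (100*58 + 100*(-98100/277))) = -488077*(-489677 + (5800 - 9810000/277)) = -488077*(-489677 - 8203400/277) = -488077*(-143843929/277) = 70206913334533/277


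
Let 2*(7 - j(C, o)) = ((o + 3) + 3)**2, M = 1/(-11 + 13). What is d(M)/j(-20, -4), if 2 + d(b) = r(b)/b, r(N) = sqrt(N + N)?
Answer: 0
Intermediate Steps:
r(N) = sqrt(2)*sqrt(N) (r(N) = sqrt(2*N) = sqrt(2)*sqrt(N))
M = 1/2 ≈ 0.50000
j(C, o) = 7 - (6 + o)**2/2 (j(C, o) = 7 - ((o + 3) + 3)**2/2 = 7 - ((3 + o) + 3)**2/2 = 7 - (6 + o)**2/2)
d(b) = -2 + sqrt(2)/sqrt(b) (d(b) = -2 + (sqrt(2)*sqrt(b))/b = -2 + sqrt(2)/sqrt(b))
d(M)/j(-20, -4) = (-2 + sqrt(2)/1/sqrt(2))/(7 - (6 - 4)**2/2) = (-2 + sqrt(2)*sqrt(2))/(7 - 1/2*2**2) = (-2 + 2)/(7 - 1/2*4) = 0/(7 - 2) = 0/5 = 0*(1/5) = 0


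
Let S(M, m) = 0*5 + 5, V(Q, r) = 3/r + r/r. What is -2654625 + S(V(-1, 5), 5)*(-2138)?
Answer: -2665315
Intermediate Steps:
V(Q, r) = 1 + 3/r (V(Q, r) = 3/r + 1 = 1 + 3/r)
S(M, m) = 5 (S(M, m) = 0 + 5 = 5)
-2654625 + S(V(-1, 5), 5)*(-2138) = -2654625 + 5*(-2138) = -2654625 - 10690 = -2665315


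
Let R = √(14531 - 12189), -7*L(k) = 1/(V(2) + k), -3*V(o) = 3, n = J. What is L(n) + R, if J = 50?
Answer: -1/343 + √2342 ≈ 48.391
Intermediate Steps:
n = 50
V(o) = -1 (V(o) = -⅓*3 = -1)
L(k) = -1/(7*(-1 + k))
R = √2342 ≈ 48.394
L(n) + R = -1/(-7 + 7*50) + √2342 = -1/(-7 + 350) + √2342 = -1/343 + √2342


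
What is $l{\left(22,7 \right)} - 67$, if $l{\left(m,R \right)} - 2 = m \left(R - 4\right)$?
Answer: $1$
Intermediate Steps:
$l{\left(m,R \right)} = 2 + m \left(-4 + R\right)$ ($l{\left(m,R \right)} = 2 + m \left(R - 4\right) = 2 + m \left(-4 + R\right)$)
$l{\left(22,7 \right)} - 67 = \left(2 - 88 + 7 \cdot 22\right) - 67 = \left(2 - 88 + 154\right) - 67 = 68 - 67 = 1$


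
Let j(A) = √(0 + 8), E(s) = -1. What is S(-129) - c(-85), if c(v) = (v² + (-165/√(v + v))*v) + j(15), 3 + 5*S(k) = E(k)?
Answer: -36129/5 - 2*√2 + 165*I*√170/2 ≈ -7228.6 + 1075.7*I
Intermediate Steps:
j(A) = 2*√2 (j(A) = √8 = 2*√2)
S(k) = -⅘ (S(k) = -⅗ + (⅕)*(-1) = -⅗ - ⅕ = -⅘)
c(v) = v² + 2*√2 - 165*√2*√v/2 (c(v) = (v² + (-165/√(v + v))*v) + 2*√2 = (v² + (-165*√2/(2*√v))*v) + 2*√2 = (v² - 165*√2*√v/2) + 2*√2 = v² + 2*√2 - 165*√2*√v/2)
S(-129) - c(-85) = -⅘ - ((-85)² + 2*√2 - 165*√2*√(-85)/2) = -⅘ - (7225 + 2*√2 - 165*√2*I*√85/2) = -⅘ - (7225 + 2*√2 - 165*I*√170/2) = -⅘ + (-7225 - 2*√2 + 165*I*√170/2) = -36129/5 - 2*√2 + 165*I*√170/2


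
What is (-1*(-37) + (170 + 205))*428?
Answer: 176336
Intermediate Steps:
(-1*(-37) + (170 + 205))*428 = (37 + 375)*428 = 412*428 = 176336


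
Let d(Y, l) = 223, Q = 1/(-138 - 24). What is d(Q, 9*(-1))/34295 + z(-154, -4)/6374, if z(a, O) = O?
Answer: 642111/109298165 ≈ 0.0058749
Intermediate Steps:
Q = -1/162 (Q = 1/(-162) = -1/162 ≈ -0.0061728)
d(Q, 9*(-1))/34295 + z(-154, -4)/6374 = 223/34295 - 4/6374 = 223*(1/34295) - 4*1/6374 = 223/34295 - 2/3187 = 642111/109298165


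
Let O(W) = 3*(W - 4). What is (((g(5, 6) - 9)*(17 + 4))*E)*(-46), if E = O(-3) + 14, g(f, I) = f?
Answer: -27048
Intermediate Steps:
O(W) = -12 + 3*W (O(W) = 3*(-4 + W) = -12 + 3*W)
E = -7 (E = (-12 + 3*(-3)) + 14 = (-12 - 9) + 14 = -21 + 14 = -7)
(((g(5, 6) - 9)*(17 + 4))*E)*(-46) = (((5 - 9)*(17 + 4))*(-7))*(-46) = (-4*21*(-7))*(-46) = -84*(-7)*(-46) = 588*(-46) = -27048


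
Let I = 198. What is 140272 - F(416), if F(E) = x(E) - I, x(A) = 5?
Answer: 140465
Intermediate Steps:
F(E) = -193 (F(E) = 5 - 1*198 = 5 - 198 = -193)
140272 - F(416) = 140272 - 1*(-193) = 140272 + 193 = 140465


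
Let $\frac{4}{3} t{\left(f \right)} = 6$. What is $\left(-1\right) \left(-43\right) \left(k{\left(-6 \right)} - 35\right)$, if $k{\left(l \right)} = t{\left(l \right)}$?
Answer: $- \frac{2623}{2} \approx -1311.5$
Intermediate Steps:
$t{\left(f \right)} = \frac{9}{2}$ ($t{\left(f \right)} = \frac{3}{4} \cdot 6 = \frac{9}{2}$)
$k{\left(l \right)} = \frac{9}{2}$
$\left(-1\right) \left(-43\right) \left(k{\left(-6 \right)} - 35\right) = \left(-1\right) \left(-43\right) \left(\frac{9}{2} - 35\right) = 43 \left(- \frac{61}{2}\right) = - \frac{2623}{2}$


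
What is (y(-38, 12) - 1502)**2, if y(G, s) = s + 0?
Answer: 2220100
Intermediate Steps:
y(G, s) = s
(y(-38, 12) - 1502)**2 = (12 - 1502)**2 = (-1490)**2 = 2220100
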